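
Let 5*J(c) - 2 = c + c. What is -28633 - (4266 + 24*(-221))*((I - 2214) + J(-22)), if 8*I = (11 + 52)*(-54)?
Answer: -27768937/10 ≈ -2.7769e+6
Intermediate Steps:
J(c) = ⅖ + 2*c/5 (J(c) = ⅖ + (c + c)/5 = ⅖ + (2*c)/5 = ⅖ + 2*c/5)
I = -1701/4 (I = ((11 + 52)*(-54))/8 = (63*(-54))/8 = (⅛)*(-3402) = -1701/4 ≈ -425.25)
-28633 - (4266 + 24*(-221))*((I - 2214) + J(-22)) = -28633 - (4266 + 24*(-221))*((-1701/4 - 2214) + (⅖ + (⅖)*(-22))) = -28633 - (4266 - 5304)*(-10557/4 + (⅖ - 44/5)) = -28633 - (-1038)*(-10557/4 - 42/5) = -28633 - (-1038)*(-52953)/20 = -28633 - 1*27482607/10 = -28633 - 27482607/10 = -27768937/10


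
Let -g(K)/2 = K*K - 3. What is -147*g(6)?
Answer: 9702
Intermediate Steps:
g(K) = 6 - 2*K² (g(K) = -2*(K*K - 3) = -2*(K² - 3) = -2*(-3 + K²) = 6 - 2*K²)
-147*g(6) = -147*(6 - 2*6²) = -147*(6 - 2*36) = -147*(6 - 72) = -147*(-66) = 9702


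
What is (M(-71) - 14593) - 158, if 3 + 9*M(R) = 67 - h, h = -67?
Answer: -132628/9 ≈ -14736.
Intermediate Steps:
M(R) = 131/9 (M(R) = -⅓ + (67 - 1*(-67))/9 = -⅓ + (67 + 67)/9 = -⅓ + (⅑)*134 = -⅓ + 134/9 = 131/9)
(M(-71) - 14593) - 158 = (131/9 - 14593) - 158 = -131206/9 - 158 = -132628/9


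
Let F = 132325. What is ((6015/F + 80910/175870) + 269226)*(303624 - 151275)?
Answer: 443968981358314158/10824185 ≈ 4.1016e+10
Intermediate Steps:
((6015/F + 80910/175870) + 269226)*(303624 - 151275) = ((6015/132325 + 80910/175870) + 269226)*(303624 - 151275) = ((6015*(1/132325) + 80910*(1/175870)) + 269226)*152349 = ((1203/26465 + 8091/17587) + 269226)*152349 = (235285476/465439955 + 269226)*152349 = (125308772610306/465439955)*152349 = 443968981358314158/10824185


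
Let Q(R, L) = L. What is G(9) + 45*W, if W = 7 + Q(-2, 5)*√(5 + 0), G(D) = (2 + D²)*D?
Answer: 1062 + 225*√5 ≈ 1565.1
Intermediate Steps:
G(D) = D*(2 + D²)
W = 7 + 5*√5 (W = 7 + 5*√(5 + 0) = 7 + 5*√5 ≈ 18.180)
G(9) + 45*W = 9*(2 + 9²) + 45*(7 + 5*√5) = 9*(2 + 81) + (315 + 225*√5) = 9*83 + (315 + 225*√5) = 747 + (315 + 225*√5) = 1062 + 225*√5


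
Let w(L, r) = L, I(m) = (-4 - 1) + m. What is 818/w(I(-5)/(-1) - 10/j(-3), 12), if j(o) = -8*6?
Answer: 19632/245 ≈ 80.131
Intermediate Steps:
j(o) = -48 (j(o) = -4*12 = -48)
I(m) = -5 + m
818/w(I(-5)/(-1) - 10/j(-3), 12) = 818/((-5 - 5)/(-1) - 10/(-48)) = 818/(-10*(-1) - 10*(-1/48)) = 818/(10 + 5/24) = 818/(245/24) = 818*(24/245) = 19632/245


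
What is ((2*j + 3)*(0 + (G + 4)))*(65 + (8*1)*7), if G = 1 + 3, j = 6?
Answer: 14520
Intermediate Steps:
G = 4
((2*j + 3)*(0 + (G + 4)))*(65 + (8*1)*7) = ((2*6 + 3)*(0 + (4 + 4)))*(65 + (8*1)*7) = ((12 + 3)*(0 + 8))*(65 + 8*7) = (15*8)*(65 + 56) = 120*121 = 14520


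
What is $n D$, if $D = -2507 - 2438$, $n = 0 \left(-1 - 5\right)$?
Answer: $0$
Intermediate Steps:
$n = 0$ ($n = 0 \left(-6\right) = 0$)
$D = -4945$ ($D = -2507 - 2438 = -4945$)
$n D = 0 \left(-4945\right) = 0$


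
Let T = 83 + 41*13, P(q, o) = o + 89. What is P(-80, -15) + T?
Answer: 690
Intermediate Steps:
P(q, o) = 89 + o
T = 616 (T = 83 + 533 = 616)
P(-80, -15) + T = (89 - 15) + 616 = 74 + 616 = 690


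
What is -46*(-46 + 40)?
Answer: 276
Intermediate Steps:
-46*(-46 + 40) = -46*(-6) = 276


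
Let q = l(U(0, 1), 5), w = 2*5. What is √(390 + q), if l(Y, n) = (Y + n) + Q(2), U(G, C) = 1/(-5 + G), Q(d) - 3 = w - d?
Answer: √10145/5 ≈ 20.144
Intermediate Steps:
w = 10
Q(d) = 13 - d (Q(d) = 3 + (10 - d) = 13 - d)
l(Y, n) = 11 + Y + n (l(Y, n) = (Y + n) + (13 - 1*2) = (Y + n) + (13 - 2) = (Y + n) + 11 = 11 + Y + n)
q = 79/5 (q = 11 + 1/(-5 + 0) + 5 = 11 + 1/(-5) + 5 = 11 - ⅕ + 5 = 79/5 ≈ 15.800)
√(390 + q) = √(390 + 79/5) = √(2029/5) = √10145/5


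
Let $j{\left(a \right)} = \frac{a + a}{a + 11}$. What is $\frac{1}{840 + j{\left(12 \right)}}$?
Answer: $\frac{23}{19344} \approx 0.001189$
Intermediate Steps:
$j{\left(a \right)} = \frac{2 a}{11 + a}$
$\frac{1}{840 + j{\left(12 \right)}} = \frac{1}{840 + 2 \cdot 12 \frac{1}{11 + 12}} = \frac{1}{840 + 2 \cdot 12 \cdot \frac{1}{23}} = \frac{1}{840 + \frac{24}{23}} = \frac{1}{\frac{19344}{23}} = \frac{23}{19344}$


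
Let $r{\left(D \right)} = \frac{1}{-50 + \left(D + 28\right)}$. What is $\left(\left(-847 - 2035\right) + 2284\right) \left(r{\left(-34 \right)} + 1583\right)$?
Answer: $- \frac{26505453}{28} \approx -9.4662 \cdot 10^{5}$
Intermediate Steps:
$r{\left(D \right)} = \frac{1}{-22 + D}$ ($r{\left(D \right)} = \frac{1}{-50 + \left(28 + D\right)} = \frac{1}{-22 + D}$)
$\left(\left(-847 - 2035\right) + 2284\right) \left(r{\left(-34 \right)} + 1583\right) = \left(\left(-847 - 2035\right) + 2284\right) \left(\frac{1}{-22 - 34} + 1583\right) = \left(\left(-847 - 2035\right) + 2284\right) \left(\frac{1}{-56} + 1583\right) = \left(-2882 + 2284\right) \left(- \frac{1}{56} + 1583\right) = \left(-598\right) \frac{88647}{56} = - \frac{26505453}{28}$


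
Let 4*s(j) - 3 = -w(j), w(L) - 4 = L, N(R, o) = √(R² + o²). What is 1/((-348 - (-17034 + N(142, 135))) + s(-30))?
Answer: 267092/4458019305 + 16*√38389/4458019305 ≈ 6.0616e-5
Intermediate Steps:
w(L) = 4 + L
s(j) = -¼ - j/4 (s(j) = ¾ + (-(4 + j))/4 = ¾ + (-4 - j)/4 = ¾ + (-1 - j/4) = -¼ - j/4)
1/((-348 - (-17034 + N(142, 135))) + s(-30)) = 1/((-348 - (-17034 + √(142² + 135²))) + (-¼ - ¼*(-30))) = 1/((-348 - (-17034 + √(20164 + 18225))) + (-¼ + 15/2)) = 1/((-348 - (-17034 + √38389)) + 29/4) = 1/((-348 + (17034 - √38389)) + 29/4) = 1/((16686 - √38389) + 29/4) = 1/(66773/4 - √38389)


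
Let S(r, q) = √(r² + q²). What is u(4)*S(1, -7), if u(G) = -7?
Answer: -35*√2 ≈ -49.497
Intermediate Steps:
S(r, q) = √(q² + r²)
u(4)*S(1, -7) = -7*√((-7)² + 1²) = -7*√(49 + 1) = -35*√2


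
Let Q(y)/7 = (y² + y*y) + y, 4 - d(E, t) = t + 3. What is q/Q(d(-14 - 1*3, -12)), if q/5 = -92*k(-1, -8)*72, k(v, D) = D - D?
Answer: 0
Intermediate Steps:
d(E, t) = 1 - t (d(E, t) = 4 - (t + 3) = 4 - (3 + t) = 4 + (-3 - t) = 1 - t)
k(v, D) = 0
Q(y) = 7*y + 14*y² (Q(y) = 7*((y² + y*y) + y) = 7*((y² + y²) + y) = 7*(2*y² + y) = 7*(y + 2*y²) = 7*y + 14*y²)
q = 0 (q = 5*(-92*0*72) = 5*(0*72) = 5*0 = 0)
q/Q(d(-14 - 1*3, -12)) = 0/((7*(1 - 1*(-12))*(1 + 2*(1 - 1*(-12))))) = 0/((7*(1 + 12)*(1 + 2*(1 + 12)))) = 0/((7*13*(1 + 2*13))) = 0/((7*13*(1 + 26))) = 0/((7*13*27)) = 0/2457 = 0*(1/2457) = 0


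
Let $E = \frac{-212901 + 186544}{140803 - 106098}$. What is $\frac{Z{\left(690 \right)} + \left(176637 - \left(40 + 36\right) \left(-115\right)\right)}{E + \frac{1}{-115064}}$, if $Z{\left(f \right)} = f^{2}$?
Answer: $- \frac{2641473537569240}{3032776553} \approx -8.7098 \cdot 10^{5}$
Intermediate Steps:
$E = - \frac{26357}{34705} \approx -0.75946$
$\frac{Z{\left(690 \right)} + \left(176637 - \left(40 + 36\right) \left(-115\right)\right)}{E + \frac{1}{-115064}} = \frac{690^{2} + \left(176637 - \left(40 + 36\right) \left(-115\right)\right)}{- \frac{26357}{34705} + \frac{1}{-115064}} = \frac{476100 + \left(176637 - 76 \left(-115\right)\right)}{- \frac{26357}{34705} - \frac{1}{115064}} = \frac{476100 + \left(176637 - -8740\right)}{- \frac{3032776553}{3993296120}} = \left(476100 + \left(176637 + 8740\right)\right) \left(- \frac{3993296120}{3032776553}\right) = \left(476100 + 185377\right) \left(- \frac{3993296120}{3032776553}\right) = 661477 \left(- \frac{3993296120}{3032776553}\right) = - \frac{2641473537569240}{3032776553}$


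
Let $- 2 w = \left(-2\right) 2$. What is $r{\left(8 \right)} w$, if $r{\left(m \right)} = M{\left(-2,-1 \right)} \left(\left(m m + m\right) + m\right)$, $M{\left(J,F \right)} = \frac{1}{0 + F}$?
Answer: $-160$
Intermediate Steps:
$M{\left(J,F \right)} = \frac{1}{F}$
$r{\left(m \right)} = - m^{2} - 2 m$ ($r{\left(m \right)} = \frac{\left(m m + m\right) + m}{-1} = - (\left(m^{2} + m\right) + m) = - (\left(m + m^{2}\right) + m) = - (m^{2} + 2 m) = - m^{2} - 2 m$)
$w = 2$ ($w = - \frac{\left(-2\right) 2}{2} = \left(- \frac{1}{2}\right) \left(-4\right) = 2$)
$r{\left(8 \right)} w = \left(-1\right) 8 \left(2 + 8\right) 2 = \left(-1\right) 8 \cdot 10 \cdot 2 = \left(-80\right) 2 = -160$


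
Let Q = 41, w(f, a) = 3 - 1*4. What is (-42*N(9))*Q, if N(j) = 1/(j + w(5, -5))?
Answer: -861/4 ≈ -215.25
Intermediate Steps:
w(f, a) = -1 (w(f, a) = 3 - 4 = -1)
N(j) = 1/(-1 + j) (N(j) = 1/(j - 1) = 1/(-1 + j))
(-42*N(9))*Q = -42/(-1 + 9)*41 = -42/8*41 = -42*1/8*41 = -21/4*41 = -861/4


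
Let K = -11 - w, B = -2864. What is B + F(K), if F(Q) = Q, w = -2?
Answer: -2873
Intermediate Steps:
K = -9 (K = -11 - 1*(-2) = -11 + 2 = -9)
B + F(K) = -2864 - 9 = -2873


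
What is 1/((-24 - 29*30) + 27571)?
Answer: 1/26677 ≈ 3.7486e-5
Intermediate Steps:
1/((-24 - 29*30) + 27571) = 1/((-24 - 870) + 27571) = 1/(-894 + 27571) = 1/26677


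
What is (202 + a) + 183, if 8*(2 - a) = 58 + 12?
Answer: 1513/4 ≈ 378.25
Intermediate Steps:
a = -27/4 (a = 2 - (58 + 12)/8 = 2 - 1/8*70 = 2 - 35/4 = -27/4 ≈ -6.7500)
(202 + a) + 183 = (202 - 27/4) + 183 = 781/4 + 183 = 1513/4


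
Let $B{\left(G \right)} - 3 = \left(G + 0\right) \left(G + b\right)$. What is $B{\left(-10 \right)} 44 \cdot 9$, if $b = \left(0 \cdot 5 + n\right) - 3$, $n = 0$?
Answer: $52668$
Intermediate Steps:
$b = -3$ ($b = \left(0 \cdot 5 + 0\right) - 3 = \left(0 + 0\right) - 3 = 0 - 3 = -3$)
$B{\left(G \right)} = 3 + G \left(-3 + G\right)$ ($B{\left(G \right)} = 3 + \left(G + 0\right) \left(G - 3\right) = 3 + G \left(-3 + G\right)$)
$B{\left(-10 \right)} 44 \cdot 9 = \left(3 + \left(-10\right)^{2} - -30\right) 44 \cdot 9 = \left(3 + 100 + 30\right) 44 \cdot 9 = 133 \cdot 44 \cdot 9 = 5852 \cdot 9 = 52668$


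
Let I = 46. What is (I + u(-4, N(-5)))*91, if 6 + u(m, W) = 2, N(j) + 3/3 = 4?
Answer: 3822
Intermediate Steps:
N(j) = 3 (N(j) = -1 + 4 = 3)
u(m, W) = -4 (u(m, W) = -6 + 2 = -4)
(I + u(-4, N(-5)))*91 = (46 - 4)*91 = 42*91 = 3822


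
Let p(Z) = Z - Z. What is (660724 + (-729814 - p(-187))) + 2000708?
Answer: 1931618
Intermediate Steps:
p(Z) = 0
(660724 + (-729814 - p(-187))) + 2000708 = (660724 + (-729814 - 1*0)) + 2000708 = (660724 + (-729814 + 0)) + 2000708 = (660724 - 729814) + 2000708 = -69090 + 2000708 = 1931618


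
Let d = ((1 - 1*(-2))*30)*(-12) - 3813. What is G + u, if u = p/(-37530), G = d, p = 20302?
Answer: -91827296/18765 ≈ -4893.5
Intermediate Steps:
d = -4893 (d = ((1 + 2)*30)*(-12) - 3813 = (3*30)*(-12) - 3813 = 90*(-12) - 3813 = -1080 - 3813 = -4893)
G = -4893
u = -10151/18765 (u = 20302/(-37530) = 20302*(-1/37530) = -10151/18765 ≈ -0.54095)
G + u = -4893 - 10151/18765 = -91827296/18765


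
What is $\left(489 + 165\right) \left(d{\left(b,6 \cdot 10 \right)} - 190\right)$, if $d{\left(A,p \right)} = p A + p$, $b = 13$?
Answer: $425100$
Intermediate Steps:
$d{\left(A,p \right)} = p + A p$ ($d{\left(A,p \right)} = A p + p = p + A p$)
$\left(489 + 165\right) \left(d{\left(b,6 \cdot 10 \right)} - 190\right) = \left(489 + 165\right) \left(6 \cdot 10 \left(1 + 13\right) - 190\right) = 654 \left(60 \cdot 14 - 190\right) = 654 \left(840 - 190\right) = 654 \cdot 650 = 425100$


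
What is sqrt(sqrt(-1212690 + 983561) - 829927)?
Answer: sqrt(-829927 + I*sqrt(229129)) ≈ 0.263 + 911.0*I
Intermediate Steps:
sqrt(sqrt(-1212690 + 983561) - 829927) = sqrt(sqrt(-229129) - 829927) = sqrt(I*sqrt(229129) - 829927) = sqrt(-829927 + I*sqrt(229129))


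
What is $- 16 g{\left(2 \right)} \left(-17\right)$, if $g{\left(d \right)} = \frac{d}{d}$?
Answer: $272$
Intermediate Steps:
$g{\left(d \right)} = 1$
$- 16 g{\left(2 \right)} \left(-17\right) = \left(-16\right) 1 \left(-17\right) = \left(-16\right) \left(-17\right) = 272$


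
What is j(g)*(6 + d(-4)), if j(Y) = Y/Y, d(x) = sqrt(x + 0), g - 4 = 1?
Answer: 6 + 2*I ≈ 6.0 + 2.0*I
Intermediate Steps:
g = 5 (g = 4 + 1 = 5)
d(x) = sqrt(x)
j(Y) = 1
j(g)*(6 + d(-4)) = 1*(6 + sqrt(-4)) = 1*(6 + 2*I) = 6 + 2*I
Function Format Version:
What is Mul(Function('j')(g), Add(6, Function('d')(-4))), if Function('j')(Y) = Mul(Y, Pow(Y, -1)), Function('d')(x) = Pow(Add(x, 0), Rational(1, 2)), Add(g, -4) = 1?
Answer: Add(6, Mul(2, I)) ≈ Add(6.0000, Mul(2.0000, I))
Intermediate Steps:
g = 5 (g = Add(4, 1) = 5)
Function('d')(x) = Pow(x, Rational(1, 2))
Function('j')(Y) = 1
Mul(Function('j')(g), Add(6, Function('d')(-4))) = Mul(1, Add(6, Pow(-4, Rational(1, 2)))) = Mul(1, Add(6, Mul(2, I))) = Add(6, Mul(2, I))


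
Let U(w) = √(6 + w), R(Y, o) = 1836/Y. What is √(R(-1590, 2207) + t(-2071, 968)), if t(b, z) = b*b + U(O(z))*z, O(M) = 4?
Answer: √(301197823135 + 67977800*√10)/265 ≈ 2071.7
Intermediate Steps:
t(b, z) = b² + z*√10 (t(b, z) = b*b + √(6 + 4)*z = b² + √10*z = b² + z*√10)
√(R(-1590, 2207) + t(-2071, 968)) = √(1836/(-1590) + ((-2071)² + 968*√10)) = √(1836*(-1/1590) + (4289041 + 968*√10)) = √(-306/265 + (4289041 + 968*√10)) = √(1136595559/265 + 968*√10)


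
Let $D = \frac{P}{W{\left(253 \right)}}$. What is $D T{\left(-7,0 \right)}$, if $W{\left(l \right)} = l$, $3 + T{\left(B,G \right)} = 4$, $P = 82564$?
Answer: $\frac{82564}{253} \approx 326.34$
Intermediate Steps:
$T{\left(B,G \right)} = 1$ ($T{\left(B,G \right)} = -3 + 4 = 1$)
$D = \frac{82564}{253} \approx 326.34$
$D T{\left(-7,0 \right)} = \frac{82564}{253} \cdot 1 = \frac{82564}{253}$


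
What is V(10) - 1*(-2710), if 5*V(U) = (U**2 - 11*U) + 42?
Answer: 13582/5 ≈ 2716.4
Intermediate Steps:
V(U) = 42/5 - 11*U/5 + U**2/5 (V(U) = ((U**2 - 11*U) + 42)/5 = (42 + U**2 - 11*U)/5 = 42/5 - 11*U/5 + U**2/5)
V(10) - 1*(-2710) = (42/5 - 11/5*10 + (1/5)*10**2) - 1*(-2710) = (42/5 - 22 + (1/5)*100) + 2710 = (42/5 - 22 + 20) + 2710 = 32/5 + 2710 = 13582/5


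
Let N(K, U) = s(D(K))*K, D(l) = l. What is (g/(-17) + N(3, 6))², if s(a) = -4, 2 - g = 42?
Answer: 26896/289 ≈ 93.066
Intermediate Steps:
g = -40 (g = 2 - 1*42 = 2 - 42 = -40)
N(K, U) = -4*K
(g/(-17) + N(3, 6))² = (-40/(-17) - 4*3)² = (-40*(-1/17) - 12)² = (40/17 - 12)² = (-164/17)² = 26896/289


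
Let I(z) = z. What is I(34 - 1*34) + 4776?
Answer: 4776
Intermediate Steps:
I(34 - 1*34) + 4776 = (34 - 1*34) + 4776 = (34 - 34) + 4776 = 0 + 4776 = 4776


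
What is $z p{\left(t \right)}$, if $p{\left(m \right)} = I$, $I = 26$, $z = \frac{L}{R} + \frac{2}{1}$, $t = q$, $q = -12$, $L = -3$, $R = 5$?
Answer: $\frac{182}{5} \approx 36.4$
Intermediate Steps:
$t = -12$
$z = \frac{7}{5}$ ($z = - \frac{3}{5} + \frac{2}{1} = \left(-3\right) \frac{1}{5} + 2 \cdot 1 = - \frac{3}{5} + 2 = \frac{7}{5} \approx 1.4$)
$p{\left(m \right)} = 26$
$z p{\left(t \right)} = \frac{7}{5} \cdot 26 = \frac{182}{5}$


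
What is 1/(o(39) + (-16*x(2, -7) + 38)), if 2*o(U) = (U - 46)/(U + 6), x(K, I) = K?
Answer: 90/533 ≈ 0.16886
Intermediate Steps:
o(U) = (-46 + U)/(2*(6 + U)) (o(U) = ((U - 46)/(U + 6))/2 = ((-46 + U)/(6 + U))/2 = (-46 + U)/(2*(6 + U)))
1/(o(39) + (-16*x(2, -7) + 38)) = 1/((-46 + 39)/(2*(6 + 39)) + (-16*2 + 38)) = 1/((½)*(-7)/45 + (-32 + 38)) = 1/((½)*(1/45)*(-7) + 6) = 1/(-7/90 + 6) = 1/(533/90) = 90/533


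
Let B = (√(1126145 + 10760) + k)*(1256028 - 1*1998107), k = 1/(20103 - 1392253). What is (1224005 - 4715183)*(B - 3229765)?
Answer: 595074150539089863/52775 + 2590729879062*√1136905 ≈ 2.7737e+15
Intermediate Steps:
k = -1/1372150 (k = 1/(-1372150) = -1/1372150 ≈ -7.2878e-7)
B = 57083/105550 - 742079*√1136905 (B = (√(1126145 + 10760) - 1/1372150)*(1256028 - 1*1998107) = (√1136905 - 1/1372150)*(1256028 - 1998107) = (-1/1372150 + √1136905)*(-742079) = 57083/105550 - 742079*√1136905 ≈ -7.9125e+8)
(1224005 - 4715183)*(B - 3229765) = (1224005 - 4715183)*((57083/105550 - 742079*√1136905) - 3229765) = -3491178*(-340901638667/105550 - 742079*√1136905) = 595074150539089863/52775 + 2590729879062*√1136905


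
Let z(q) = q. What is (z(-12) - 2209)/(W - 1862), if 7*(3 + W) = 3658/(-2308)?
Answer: 17941238/15067299 ≈ 1.1907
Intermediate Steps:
W = -26063/8078 (W = -3 + (3658/(-2308))/7 = -3 + (3658*(-1/2308))/7 = -3 + (⅐)*(-1829/1154) = -3 - 1829/8078 = -26063/8078 ≈ -3.2264)
(z(-12) - 2209)/(W - 1862) = (-12 - 2209)/(-26063/8078 - 1862) = -2221/(-15067299/8078) = -2221*(-8078/15067299) = 17941238/15067299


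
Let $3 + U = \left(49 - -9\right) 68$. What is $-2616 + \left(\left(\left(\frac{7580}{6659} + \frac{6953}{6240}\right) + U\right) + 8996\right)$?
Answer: $\frac{428953442587}{41552160} \approx 10323.0$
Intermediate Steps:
$U = 3941$ ($U = -3 + \left(49 - -9\right) 68 = -3 + \left(49 + 9\right) 68 = -3 + 58 \cdot 68 = -3 + 3944 = 3941$)
$-2616 + \left(\left(\left(\frac{7580}{6659} + \frac{6953}{6240}\right) + U\right) + 8996\right) = -2616 + \left(\left(\left(\frac{7580}{6659} + \frac{6953}{6240}\right) + 3941\right) + 8996\right) = -2616 + \left(\left(\frac{93599227}{41552160} + 3941\right) + 8996\right) = -2616 + \left(\frac{163850661787}{41552160} + 8996\right) = -2616 + \frac{537653893147}{41552160} = \frac{428953442587}{41552160}$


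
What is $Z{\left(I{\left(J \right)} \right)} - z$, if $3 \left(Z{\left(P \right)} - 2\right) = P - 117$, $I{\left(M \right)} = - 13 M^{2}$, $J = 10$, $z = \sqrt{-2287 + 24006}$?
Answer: $- \frac{1411}{3} - \sqrt{21719} \approx -617.71$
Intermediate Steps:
$z = \sqrt{21719} \approx 147.37$
$Z{\left(P \right)} = -37 + \frac{P}{3}$ ($Z{\left(P \right)} = 2 + \frac{P - 117}{3} = 2 + \frac{-117 + P}{3} = 2 + \left(-39 + \frac{P}{3}\right) = -37 + \frac{P}{3}$)
$Z{\left(I{\left(J \right)} \right)} - z = \left(-37 + \frac{\left(-13\right) 10^{2}}{3}\right) - \sqrt{21719} = \left(-37 + \frac{\left(-13\right) 100}{3}\right) - \sqrt{21719} = \left(-37 + \frac{1}{3} \left(-1300\right)\right) - \sqrt{21719} = \left(-37 - \frac{1300}{3}\right) - \sqrt{21719} = - \frac{1411}{3} - \sqrt{21719}$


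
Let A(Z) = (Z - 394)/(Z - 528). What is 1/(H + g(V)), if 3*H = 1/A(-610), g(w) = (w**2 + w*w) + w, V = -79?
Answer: 1506/18679487 ≈ 8.0623e-5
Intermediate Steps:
g(w) = w + 2*w**2 (g(w) = (w**2 + w**2) + w = 2*w**2 + w = w + 2*w**2)
A(Z) = (-394 + Z)/(-528 + Z)
H = 569/1506 (H = 1/(3*(((-394 - 610)/(-528 - 610)))) = 1/(3*((-1004/(-1138)))) = 1/(3*((-1/1138*(-1004)))) = 1/(3*(502/569)) = (1/3)*(569/502) = 569/1506 ≈ 0.37782)
1/(H + g(V)) = 1/(569/1506 - 79*(1 + 2*(-79))) = 1/(569/1506 - 79*(1 - 158)) = 1/(569/1506 - 79*(-157)) = 1/(569/1506 + 12403) = 1/(18679487/1506) = 1506/18679487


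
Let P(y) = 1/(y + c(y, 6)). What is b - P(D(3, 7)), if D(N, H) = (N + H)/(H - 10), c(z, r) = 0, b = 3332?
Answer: 33323/10 ≈ 3332.3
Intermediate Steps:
D(N, H) = (H + N)/(-10 + H)
P(y) = 1/y (P(y) = 1/(y + 0) = 1/y)
b - P(D(3, 7)) = 3332 - 1/((7 + 3)/(-10 + 7)) = 3332 - 1/(10/(-3)) = 3332 - 1/((-⅓*10)) = 3332 - 1/(-10/3) = 3332 - 1*(-3/10) = 3332 + 3/10 = 33323/10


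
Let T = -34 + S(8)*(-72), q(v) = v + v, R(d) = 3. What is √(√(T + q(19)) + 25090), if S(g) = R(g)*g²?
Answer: √(25090 + 2*I*√3455) ≈ 158.4 + 0.3711*I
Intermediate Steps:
q(v) = 2*v
S(g) = 3*g²
T = -13858 (T = -34 + (3*8²)*(-72) = -34 + (3*64)*(-72) = -34 + 192*(-72) = -34 - 13824 = -13858)
√(√(T + q(19)) + 25090) = √(√(-13858 + 2*19) + 25090) = √(√(-13858 + 38) + 25090) = √(√(-13820) + 25090) = √(2*I*√3455 + 25090) = √(25090 + 2*I*√3455)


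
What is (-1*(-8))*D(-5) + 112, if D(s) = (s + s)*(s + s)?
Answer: 912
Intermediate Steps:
D(s) = 4*s² (D(s) = (2*s)*(2*s) = 4*s²)
(-1*(-8))*D(-5) + 112 = (-1*(-8))*(4*(-5)²) + 112 = 8*(4*25) + 112 = 8*100 + 112 = 800 + 112 = 912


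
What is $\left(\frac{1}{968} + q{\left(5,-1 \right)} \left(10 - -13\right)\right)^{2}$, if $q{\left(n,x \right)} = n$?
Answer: $\frac{12392365041}{937024} \approx 13225.0$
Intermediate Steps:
$\left(\frac{1}{968} + q{\left(5,-1 \right)} \left(10 - -13\right)\right)^{2} = \left(\frac{1}{968} + 5 \left(10 - -13\right)\right)^{2} = \left(\frac{1}{968} + 5 \left(10 + 13\right)\right)^{2} = \left(\frac{1}{968} + 5 \cdot 23\right)^{2} = \left(\frac{1}{968} + 115\right)^{2} = \left(\frac{111321}{968}\right)^{2} = \frac{12392365041}{937024}$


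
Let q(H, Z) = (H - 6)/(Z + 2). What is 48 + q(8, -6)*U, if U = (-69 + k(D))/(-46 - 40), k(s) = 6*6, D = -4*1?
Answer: 8223/172 ≈ 47.808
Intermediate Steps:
q(H, Z) = (-6 + H)/(2 + Z)
D = -4
k(s) = 36
U = 33/86 (U = (-69 + 36)/(-46 - 40) = -33/(-86) = -33*(-1/86) = 33/86 ≈ 0.38372)
48 + q(8, -6)*U = 48 + ((-6 + 8)/(2 - 6))*(33/86) = 48 + (2/(-4))*(33/86) = 48 - 1/4*2*(33/86) = 48 - 1/2*33/86 = 48 - 33/172 = 8223/172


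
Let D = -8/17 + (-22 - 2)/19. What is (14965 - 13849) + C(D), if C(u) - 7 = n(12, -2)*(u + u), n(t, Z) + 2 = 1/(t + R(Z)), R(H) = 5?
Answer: 6203353/5491 ≈ 1129.7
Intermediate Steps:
n(t, Z) = -2 + 1/(5 + t) (n(t, Z) = -2 + 1/(t + 5) = -2 + 1/(5 + t))
D = -560/323 (D = -8*1/17 - 24*1/19 = -8/17 - 24/19 = -560/323 ≈ -1.7337)
C(u) = 7 - 66*u/17 (C(u) = 7 + ((-9 - 2*12)/(5 + 12))*(u + u) = 7 + ((-9 - 24)/17)*(2*u) = 7 + ((1/17)*(-33))*(2*u) = 7 - 66*u/17)
(14965 - 13849) + C(D) = (14965 - 13849) + (7 - 66/17*(-560/323)) = 1116 + (7 + 36960/5491) = 1116 + 75397/5491 = 6203353/5491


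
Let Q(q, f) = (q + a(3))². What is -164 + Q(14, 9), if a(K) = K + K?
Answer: 236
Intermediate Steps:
a(K) = 2*K
Q(q, f) = (6 + q)² (Q(q, f) = (q + 2*3)² = (q + 6)² = (6 + q)²)
-164 + Q(14, 9) = -164 + (6 + 14)² = -164 + 20² = -164 + 400 = 236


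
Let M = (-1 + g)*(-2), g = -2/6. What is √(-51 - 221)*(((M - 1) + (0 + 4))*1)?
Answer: 68*I*√17/3 ≈ 93.457*I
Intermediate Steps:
g = -⅓ (g = -2*⅙ = -⅓ ≈ -0.33333)
M = 8/3 (M = (-1 - ⅓)*(-2) = -4/3*(-2) = 8/3 ≈ 2.6667)
√(-51 - 221)*(((M - 1) + (0 + 4))*1) = √(-51 - 221)*(((8/3 - 1) + (0 + 4))*1) = √(-272)*((5/3 + 4)*1) = (4*I*√17)*((17/3)*1) = (4*I*√17)*(17/3) = 68*I*√17/3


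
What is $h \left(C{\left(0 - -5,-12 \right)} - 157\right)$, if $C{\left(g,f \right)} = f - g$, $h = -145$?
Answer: $25230$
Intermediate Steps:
$h \left(C{\left(0 - -5,-12 \right)} - 157\right) = - 145 \left(\left(-12 - \left(0 - -5\right)\right) - 157\right) = - 145 \left(\left(-12 - \left(0 + 5\right)\right) - 157\right) = - 145 \left(\left(-12 - 5\right) - 157\right) = - 145 \left(-17 - 157\right) = \left(-145\right) \left(-174\right) = 25230$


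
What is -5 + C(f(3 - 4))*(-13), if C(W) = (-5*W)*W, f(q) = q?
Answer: 60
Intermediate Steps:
C(W) = -5*W²
-5 + C(f(3 - 4))*(-13) = -5 - 5*(3 - 4)²*(-13) = -5 - 5*(-1)²*(-13) = -5 - 5*1*(-13) = -5 - 5*(-13) = -5 + 65 = 60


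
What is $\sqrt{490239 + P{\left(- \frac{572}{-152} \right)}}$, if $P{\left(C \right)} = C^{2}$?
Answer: $\frac{\sqrt{707925565}}{38} \approx 700.18$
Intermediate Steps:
$\sqrt{490239 + P{\left(- \frac{572}{-152} \right)}} = \sqrt{490239 + \left(- \frac{572}{-152}\right)^{2}} = \sqrt{490239 + \left(\left(-572\right) \left(- \frac{1}{152}\right)\right)^{2}} = \sqrt{490239 + \left(\frac{143}{38}\right)^{2}} = \sqrt{490239 + \frac{20449}{1444}} = \sqrt{\frac{707925565}{1444}} = \frac{\sqrt{707925565}}{38}$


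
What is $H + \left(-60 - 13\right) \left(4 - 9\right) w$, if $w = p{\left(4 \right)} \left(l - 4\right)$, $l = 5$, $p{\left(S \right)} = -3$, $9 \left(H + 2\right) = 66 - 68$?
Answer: $- \frac{9875}{9} \approx -1097.2$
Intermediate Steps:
$H = - \frac{20}{9}$ ($H = -2 + \frac{66 - 68}{9} = -2 + \frac{1}{9} \left(-2\right) = -2 - \frac{2}{9} = - \frac{20}{9} \approx -2.2222$)
$w = -3$ ($w = - 3 \left(5 - 4\right) = \left(-3\right) 1 = -3$)
$H + \left(-60 - 13\right) \left(4 - 9\right) w = - \frac{20}{9} + \left(-60 - 13\right) \left(4 - 9\right) \left(-3\right) = - \frac{20}{9} + \left(-73\right) \left(-5\right) \left(-3\right) = - \frac{20}{9} + 365 \left(-3\right) = - \frac{20}{9} - 1095 = - \frac{9875}{9}$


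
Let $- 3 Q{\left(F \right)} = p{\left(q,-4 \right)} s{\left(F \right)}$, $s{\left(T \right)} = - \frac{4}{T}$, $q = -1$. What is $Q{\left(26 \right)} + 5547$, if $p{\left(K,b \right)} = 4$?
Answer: $\frac{216341}{39} \approx 5547.2$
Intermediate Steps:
$Q{\left(F \right)} = \frac{16}{3 F}$ ($Q{\left(F \right)} = - \frac{4 \left(- \frac{4}{F}\right)}{3} = - \frac{\left(-16\right) \frac{1}{F}}{3} = \frac{16}{3 F}$)
$Q{\left(26 \right)} + 5547 = \frac{16}{3 \cdot 26} + 5547 = \frac{16}{3} \cdot \frac{1}{26} + 5547 = \frac{8}{39} + 5547 = \frac{216341}{39}$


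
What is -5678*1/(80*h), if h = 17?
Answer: -167/40 ≈ -4.1750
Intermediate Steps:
-5678*1/(80*h) = -5678/(-10*17*(-8)) = -5678/((-170*(-8))) = -5678/1360 = -5678*1/1360 = -167/40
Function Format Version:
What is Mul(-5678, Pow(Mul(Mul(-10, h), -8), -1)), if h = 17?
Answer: Rational(-167, 40) ≈ -4.1750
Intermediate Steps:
Mul(-5678, Pow(Mul(Mul(-10, h), -8), -1)) = Mul(-5678, Pow(Mul(Mul(-10, 17), -8), -1)) = Mul(-5678, Pow(Mul(-170, -8), -1)) = Mul(-5678, Pow(1360, -1)) = Mul(-5678, Rational(1, 1360)) = Rational(-167, 40)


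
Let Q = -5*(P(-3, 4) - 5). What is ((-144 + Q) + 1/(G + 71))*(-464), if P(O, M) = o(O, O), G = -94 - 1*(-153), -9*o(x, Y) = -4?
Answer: 32902472/585 ≈ 56244.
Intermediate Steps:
o(x, Y) = 4/9 (o(x, Y) = -1/9*(-4) = 4/9)
G = 59 (G = -94 + 153 = 59)
P(O, M) = 4/9
Q = 205/9 (Q = -5*(4/9 - 5) = -5*(-41/9) = 205/9 ≈ 22.778)
((-144 + Q) + 1/(G + 71))*(-464) = ((-144 + 205/9) + 1/(59 + 71))*(-464) = (-1091/9 + 1/130)*(-464) = -141821/1170*(-464) = 32902472/585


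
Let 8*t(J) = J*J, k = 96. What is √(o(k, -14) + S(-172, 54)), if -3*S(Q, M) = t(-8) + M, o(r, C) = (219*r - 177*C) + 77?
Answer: 5*√8481/3 ≈ 153.49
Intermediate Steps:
t(J) = J²/8 (t(J) = (J*J)/8 = J²/8)
o(r, C) = 77 - 177*C + 219*r (o(r, C) = (-177*C + 219*r) + 77 = 77 - 177*C + 219*r)
S(Q, M) = -8/3 - M/3 (S(Q, M) = -((⅛)*(-8)² + M)/3 = -((⅛)*64 + M)/3 = -(8 + M)/3 = -8/3 - M/3)
√(o(k, -14) + S(-172, 54)) = √((77 - 177*(-14) + 219*96) + (-8/3 - ⅓*54)) = √((77 + 2478 + 21024) + (-8/3 - 18)) = √(23579 - 62/3) = √(70675/3) = 5*√8481/3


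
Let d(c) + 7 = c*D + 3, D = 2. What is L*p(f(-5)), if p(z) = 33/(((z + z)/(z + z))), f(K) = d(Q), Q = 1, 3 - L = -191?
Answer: 6402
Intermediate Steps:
L = 194 (L = 3 - 1*(-191) = 3 + 191 = 194)
d(c) = -4 + 2*c (d(c) = -7 + (c*2 + 3) = -7 + (2*c + 3) = -7 + (3 + 2*c) = -4 + 2*c)
f(K) = -2 (f(K) = -4 + 2*1 = -4 + 2 = -2)
p(z) = 33 (p(z) = 33/(((2*z)/((2*z)))) = 33/(((2*z)*(1/(2*z)))) = 33/1 = 33*1 = 33)
L*p(f(-5)) = 194*33 = 6402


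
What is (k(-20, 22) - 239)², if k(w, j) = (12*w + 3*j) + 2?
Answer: 168921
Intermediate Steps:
k(w, j) = 2 + 3*j + 12*w (k(w, j) = (3*j + 12*w) + 2 = 2 + 3*j + 12*w)
(k(-20, 22) - 239)² = ((2 + 3*22 + 12*(-20)) - 239)² = ((2 + 66 - 240) - 239)² = (-172 - 239)² = (-411)² = 168921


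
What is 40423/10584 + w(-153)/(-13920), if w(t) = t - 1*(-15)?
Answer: 11753099/3069360 ≈ 3.8292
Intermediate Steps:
w(t) = 15 + t (w(t) = t + 15 = 15 + t)
40423/10584 + w(-153)/(-13920) = 40423/10584 + (15 - 153)/(-13920) = 40423*(1/10584) - 138*(-1/13920) = 40423/10584 + 23/2320 = 11753099/3069360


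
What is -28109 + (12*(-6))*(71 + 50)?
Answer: -36821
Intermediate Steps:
-28109 + (12*(-6))*(71 + 50) = -28109 - 72*121 = -28109 - 8712 = -36821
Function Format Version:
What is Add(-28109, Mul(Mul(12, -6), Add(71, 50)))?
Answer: -36821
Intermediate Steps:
Add(-28109, Mul(Mul(12, -6), Add(71, 50))) = Add(-28109, Mul(-72, 121)) = Add(-28109, -8712) = -36821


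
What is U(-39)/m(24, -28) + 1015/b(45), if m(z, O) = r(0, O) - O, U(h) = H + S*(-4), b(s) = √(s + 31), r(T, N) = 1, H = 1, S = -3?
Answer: 13/29 + 1015*√19/38 ≈ 116.88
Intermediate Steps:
b(s) = √(31 + s)
U(h) = 13 (U(h) = 1 - 3*(-4) = 1 + 12 = 13)
m(z, O) = 1 - O
U(-39)/m(24, -28) + 1015/b(45) = 13/(1 - 1*(-28)) + 1015/(√(31 + 45)) = 13/(1 + 28) + 1015/(√76) = 13/29 + 1015/((2*√19)) = 13*(1/29) + 1015*(√19/38) = 13/29 + 1015*√19/38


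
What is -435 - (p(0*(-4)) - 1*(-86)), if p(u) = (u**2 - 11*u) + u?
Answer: -521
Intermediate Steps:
p(u) = u**2 - 10*u
-435 - (p(0*(-4)) - 1*(-86)) = -435 - ((0*(-4))*(-10 + 0*(-4)) - 1*(-86)) = -435 - (0*(-10 + 0) + 86) = -435 - (0*(-10) + 86) = -435 - (0 + 86) = -435 - 1*86 = -435 - 86 = -521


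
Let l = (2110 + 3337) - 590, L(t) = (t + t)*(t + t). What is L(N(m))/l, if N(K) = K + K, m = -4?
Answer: 256/4857 ≈ 0.052707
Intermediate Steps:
N(K) = 2*K
L(t) = 4*t² (L(t) = (2*t)*(2*t) = 4*t²)
l = 4857 (l = 5447 - 590 = 4857)
L(N(m))/l = (4*(2*(-4))²)/4857 = (4*(-8)²)*(1/4857) = (4*64)*(1/4857) = 256*(1/4857) = 256/4857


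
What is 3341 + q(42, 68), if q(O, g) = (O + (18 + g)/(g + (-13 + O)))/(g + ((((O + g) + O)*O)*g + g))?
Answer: 17591224157/5265257 ≈ 3341.0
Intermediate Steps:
q(O, g) = (O + (18 + g)/(-13 + O + g))/(2*g + O*g*(g + 2*O)) (q(O, g) = (O + (18 + g)/(-13 + O + g))/(g + (((g + 2*O)*O)*g + g)) = (O + (18 + g)/(-13 + O + g))/(g + ((O*(g + 2*O))*g + g)) = (O + (18 + g)/(-13 + O + g))/(g + (O*g*(g + 2*O) + g)) = (O + (18 + g)/(-13 + O + g))/(g + (g + O*g*(g + 2*O))) = (O + (18 + g)/(-13 + O + g))/(2*g + O*g*(g + 2*O)))
3341 + q(42, 68) = 3341 + (18 + 68 + 42**2 - 13*42 + 42*68)/(68*(-26 - 26*42**2 + 2*42 + 2*68 + 2*42**3 + 42*68**2 - 13*42*68 + 3*68*42**2)) = 3341 + (18 + 68 + 1764 - 546 + 2856)/(68*(-26 - 26*1764 + 84 + 136 + 2*74088 + 42*4624 - 37128 + 3*68*1764)) = 3341 + (1/68)*4160/(-26 - 45864 + 84 + 136 + 148176 + 194208 - 37128 + 359856) = 3341 + (1/68)*4160/619442 = 3341 + (1/68)*(1/619442)*4160 = 3341 + 520/5265257 = 17591224157/5265257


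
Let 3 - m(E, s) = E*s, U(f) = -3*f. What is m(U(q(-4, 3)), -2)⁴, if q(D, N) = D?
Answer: 531441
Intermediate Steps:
m(E, s) = 3 - E*s
m(U(q(-4, 3)), -2)⁴ = (3 - 1*(-3*(-4))*(-2))⁴ = (3 - 1*12*(-2))⁴ = (3 + 24)⁴ = 27⁴ = 531441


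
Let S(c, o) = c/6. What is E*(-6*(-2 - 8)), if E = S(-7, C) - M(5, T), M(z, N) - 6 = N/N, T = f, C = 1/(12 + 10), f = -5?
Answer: -490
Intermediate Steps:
C = 1/22 ≈ 0.045455
S(c, o) = c/6 (S(c, o) = c*(1/6) = c/6)
T = -5
M(z, N) = 7 (M(z, N) = 6 + N/N = 6 + 1 = 7)
E = -49/6 (E = (1/6)*(-7) - 1*7 = -7/6 - 7 = -49/6 ≈ -8.1667)
E*(-6*(-2 - 8)) = -(-49)*(-2 - 8) = -(-49)*(-10) = -49/6*60 = -490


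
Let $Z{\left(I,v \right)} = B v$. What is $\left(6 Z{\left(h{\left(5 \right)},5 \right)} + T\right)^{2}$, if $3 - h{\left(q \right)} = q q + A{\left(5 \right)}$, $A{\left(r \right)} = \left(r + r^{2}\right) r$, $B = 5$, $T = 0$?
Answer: $22500$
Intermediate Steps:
$A{\left(r \right)} = r \left(r + r^{2}\right)$
$h{\left(q \right)} = -147 - q^{2}$ ($h{\left(q \right)} = 3 - \left(q q + 5^{2} \left(1 + 5\right)\right) = 3 - \left(q^{2} + 25 \cdot 6\right) = 3 - \left(q^{2} + 150\right) = 3 - \left(150 + q^{2}\right) = -147 - q^{2}$)
$Z{\left(I,v \right)} = 5 v$
$\left(6 Z{\left(h{\left(5 \right)},5 \right)} + T\right)^{2} = \left(6 \cdot 5 \cdot 5 + 0\right)^{2} = \left(6 \cdot 25 + 0\right)^{2} = \left(150 + 0\right)^{2} = 150^{2} = 22500$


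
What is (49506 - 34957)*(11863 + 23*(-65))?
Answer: 150844032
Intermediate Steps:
(49506 - 34957)*(11863 + 23*(-65)) = 14549*(11863 - 1495) = 14549*10368 = 150844032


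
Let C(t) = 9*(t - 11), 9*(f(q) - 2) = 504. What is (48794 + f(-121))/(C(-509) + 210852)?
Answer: 59/249 ≈ 0.23695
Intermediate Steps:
f(q) = 58 (f(q) = 2 + (1/9)*504 = 2 + 56 = 58)
C(t) = -99 + 9*t (C(t) = 9*(-11 + t) = -99 + 9*t)
(48794 + f(-121))/(C(-509) + 210852) = (48794 + 58)/((-99 + 9*(-509)) + 210852) = 48852/((-99 - 4581) + 210852) = 48852/(-4680 + 210852) = 48852/206172 = 48852*(1/206172) = 59/249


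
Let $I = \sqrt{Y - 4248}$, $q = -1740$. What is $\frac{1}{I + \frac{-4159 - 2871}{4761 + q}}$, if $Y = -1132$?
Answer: $- \frac{5883}{13614868} - \frac{25281 i \sqrt{1345}}{68074340} \approx -0.0004321 - 0.01362 i$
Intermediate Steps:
$I = 2 i \sqrt{1345}$ ($I = \sqrt{-1132 - 4248} = \sqrt{-5380} = 2 i \sqrt{1345} \approx 73.349 i$)
$\frac{1}{I + \frac{-4159 - 2871}{4761 + q}} = \frac{1}{2 i \sqrt{1345} + \frac{-4159 - 2871}{4761 - 1740}} = \frac{1}{2 i \sqrt{1345} - \frac{7030}{3021}} = \frac{1}{2 i \sqrt{1345} - \frac{370}{159}} = \frac{1}{- \frac{370}{159} + 2 i \sqrt{1345}}$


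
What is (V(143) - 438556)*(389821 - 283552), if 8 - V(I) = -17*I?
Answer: -46345717473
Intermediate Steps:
V(I) = 8 + 17*I (V(I) = 8 - (-17)*I = 8 + 17*I)
(V(143) - 438556)*(389821 - 283552) = ((8 + 17*143) - 438556)*(389821 - 283552) = ((8 + 2431) - 438556)*106269 = (2439 - 438556)*106269 = -436117*106269 = -46345717473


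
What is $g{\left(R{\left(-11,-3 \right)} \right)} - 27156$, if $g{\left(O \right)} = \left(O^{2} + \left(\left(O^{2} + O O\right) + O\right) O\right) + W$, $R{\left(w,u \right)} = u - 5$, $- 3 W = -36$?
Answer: $-28040$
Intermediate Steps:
$W = 12$ ($W = \left(- \frac{1}{3}\right) \left(-36\right) = 12$)
$R{\left(w,u \right)} = -5 + u$
$g{\left(O \right)} = 12 + O^{2} + O \left(O + 2 O^{2}\right)$ ($g{\left(O \right)} = \left(O^{2} + \left(\left(O^{2} + O O\right) + O\right) O\right) + 12 = \left(O^{2} + \left(\left(O^{2} + O^{2}\right) + O\right) O\right) + 12 = \left(O^{2} + \left(2 O^{2} + O\right) O\right) + 12 = \left(O^{2} + \left(O + 2 O^{2}\right) O\right) + 12 = \left(O^{2} + O \left(O + 2 O^{2}\right)\right) + 12 = 12 + O^{2} + O \left(O + 2 O^{2}\right)$)
$g{\left(R{\left(-11,-3 \right)} \right)} - 27156 = \left(12 + 2 \left(-5 - 3\right)^{2} + 2 \left(-5 - 3\right)^{3}\right) - 27156 = \left(12 + 2 \left(-8\right)^{2} + 2 \left(-8\right)^{3}\right) - 27156 = \left(12 + 2 \cdot 64 + 2 \left(-512\right)\right) - 27156 = \left(12 + 128 - 1024\right) - 27156 = -884 - 27156 = -28040$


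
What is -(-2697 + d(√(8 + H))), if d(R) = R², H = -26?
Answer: 2715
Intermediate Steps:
-(-2697 + d(√(8 + H))) = -(-2697 + (√(8 - 26))²) = -(-2697 + (√(-18))²) = -(-2697 + (3*I*√2)²) = -(-2697 - 18) = -1*(-2715) = 2715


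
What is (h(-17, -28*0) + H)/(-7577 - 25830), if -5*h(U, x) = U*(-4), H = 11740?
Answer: -58632/167035 ≈ -0.35102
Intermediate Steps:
h(U, x) = 4*U/5 (h(U, x) = -U*(-4)/5 = -(-4)*U/5 = 4*U/5)
(h(-17, -28*0) + H)/(-7577 - 25830) = ((⅘)*(-17) + 11740)/(-7577 - 25830) = (-68/5 + 11740)/(-33407) = (58632/5)*(-1/33407) = -58632/167035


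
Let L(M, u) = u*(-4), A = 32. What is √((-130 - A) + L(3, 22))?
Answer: 5*I*√10 ≈ 15.811*I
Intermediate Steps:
L(M, u) = -4*u
√((-130 - A) + L(3, 22)) = √((-130 - 1*32) - 4*22) = √((-130 - 32) - 88) = √(-162 - 88) = √(-250) = 5*I*√10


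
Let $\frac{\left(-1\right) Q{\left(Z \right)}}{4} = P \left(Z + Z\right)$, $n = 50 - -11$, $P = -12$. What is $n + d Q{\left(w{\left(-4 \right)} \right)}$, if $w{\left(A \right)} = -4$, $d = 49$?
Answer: $-18755$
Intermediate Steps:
$n = 61$ ($n = 50 + 11 = 61$)
$Q{\left(Z \right)} = 96 Z$ ($Q{\left(Z \right)} = - 4 \left(- 12 \left(Z + Z\right)\right) = - 4 \left(- 12 \cdot 2 Z\right) = - 4 \left(- 24 Z\right) = 96 Z$)
$n + d Q{\left(w{\left(-4 \right)} \right)} = 61 + 49 \cdot 96 \left(-4\right) = 61 + 49 \left(-384\right) = 61 - 18816 = -18755$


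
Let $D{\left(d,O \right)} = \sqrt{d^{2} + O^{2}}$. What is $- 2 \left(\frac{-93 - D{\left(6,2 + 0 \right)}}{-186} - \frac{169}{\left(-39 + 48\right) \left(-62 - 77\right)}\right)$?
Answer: $- \frac{1589}{1251} - \frac{2 \sqrt{10}}{93} \approx -1.3382$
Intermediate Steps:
$D{\left(d,O \right)} = \sqrt{O^{2} + d^{2}}$
$- 2 \left(\frac{-93 - D{\left(6,2 + 0 \right)}}{-186} - \frac{169}{\left(-39 + 48\right) \left(-62 - 77\right)}\right) = - 2 \left(\frac{-93 - \sqrt{\left(2 + 0\right)^{2} + 6^{2}}}{-186} - \frac{169}{\left(-39 + 48\right) \left(-62 - 77\right)}\right) = - 2 \left(\left(-93 - \sqrt{2^{2} + 36}\right) \left(- \frac{1}{186}\right) - \frac{169}{9 \left(-139\right)}\right) = - 2 \left(\left(-93 - \sqrt{4 + 36}\right) \left(- \frac{1}{186}\right) - \frac{169}{-1251}\right) = - 2 \left(\left(-93 - \sqrt{40}\right) \left(- \frac{1}{186}\right) - - \frac{169}{1251}\right) = - 2 \left(\left(-93 - 2 \sqrt{10}\right) \left(- \frac{1}{186}\right) + \frac{169}{1251}\right) = - 2 \left(\left(\frac{1}{2} + \frac{\sqrt{10}}{93}\right) + \frac{169}{1251}\right) = - 2 \left(\frac{1589}{2502} + \frac{\sqrt{10}}{93}\right) = - \frac{1589}{1251} - \frac{2 \sqrt{10}}{93}$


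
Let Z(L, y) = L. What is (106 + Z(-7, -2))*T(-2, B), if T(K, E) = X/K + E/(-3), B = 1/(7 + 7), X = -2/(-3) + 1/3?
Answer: -363/7 ≈ -51.857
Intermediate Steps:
X = 1 (X = -2*(-1/3) + 1*(1/3) = 2/3 + 1/3 = 1)
B = 1/14 ≈ 0.071429
T(K, E) = 1/K - E/3 (T(K, E) = 1/K + E/(-3) = 1/K + E*(-1/3) = 1/K - E/3)
(106 + Z(-7, -2))*T(-2, B) = (106 - 7)*(1/(-2) - 1/3*1/14) = 99*(-1/2 - 1/42) = 99*(-11/21) = -363/7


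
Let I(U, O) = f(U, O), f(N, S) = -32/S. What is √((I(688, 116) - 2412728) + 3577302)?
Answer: √979406502/29 ≈ 1079.2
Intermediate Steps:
I(U, O) = -32/O
√((I(688, 116) - 2412728) + 3577302) = √((-32/116 - 2412728) + 3577302) = √((-32*1/116 - 2412728) + 3577302) = √((-8/29 - 2412728) + 3577302) = √(-69969120/29 + 3577302) = √(33772638/29) = √979406502/29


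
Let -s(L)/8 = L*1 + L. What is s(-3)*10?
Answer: 480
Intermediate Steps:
s(L) = -16*L (s(L) = -8*(L*1 + L) = -8*(L + L) = -16*L)
s(-3)*10 = -16*(-3)*10 = 48*10 = 480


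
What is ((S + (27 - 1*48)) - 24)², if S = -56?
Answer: 10201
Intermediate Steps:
((S + (27 - 1*48)) - 24)² = ((-56 + (27 - 1*48)) - 24)² = ((-56 + (27 - 48)) - 24)² = ((-56 - 21) - 24)² = (-77 - 24)² = (-101)² = 10201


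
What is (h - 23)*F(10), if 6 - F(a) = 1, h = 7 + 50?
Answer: 170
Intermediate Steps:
h = 57
F(a) = 5 (F(a) = 6 - 1*1 = 6 - 1 = 5)
(h - 23)*F(10) = (57 - 23)*5 = 34*5 = 170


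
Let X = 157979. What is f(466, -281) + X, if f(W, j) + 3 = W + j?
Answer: 158161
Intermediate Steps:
f(W, j) = -3 + W + j (f(W, j) = -3 + (W + j) = -3 + W + j)
f(466, -281) + X = (-3 + 466 - 281) + 157979 = 182 + 157979 = 158161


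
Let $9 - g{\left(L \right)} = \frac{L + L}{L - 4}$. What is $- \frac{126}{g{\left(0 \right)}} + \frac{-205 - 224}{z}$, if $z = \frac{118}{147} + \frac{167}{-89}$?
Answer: $\frac{492359}{1277} \approx 385.56$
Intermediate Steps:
$z = - \frac{14047}{13083}$ ($z = 118 \cdot \frac{1}{147} + 167 \left(- \frac{1}{89}\right) = \frac{118}{147} - \frac{167}{89} = - \frac{14047}{13083} \approx -1.0737$)
$g{\left(L \right)} = 9 - \frac{2 L}{-4 + L}$ ($g{\left(L \right)} = 9 - \frac{L + L}{L - 4} = 9 - \frac{2 L}{-4 + L}$)
$- \frac{126}{g{\left(0 \right)}} + \frac{-205 - 224}{z} = - \frac{126}{\frac{1}{-4 + 0} \left(-36 + 7 \cdot 0\right)} + \frac{-205 - 224}{- \frac{14047}{13083}} = - \frac{126}{\frac{1}{-4} \left(-36 + 0\right)} + \left(-205 - 224\right) \left(- \frac{13083}{14047}\right) = - \frac{126}{\left(- \frac{1}{4}\right) \left(-36\right)} - - \frac{510237}{1277} = - \frac{126}{9} + \frac{510237}{1277} = \left(-126\right) \frac{1}{9} + \frac{510237}{1277} = -14 + \frac{510237}{1277} = \frac{492359}{1277}$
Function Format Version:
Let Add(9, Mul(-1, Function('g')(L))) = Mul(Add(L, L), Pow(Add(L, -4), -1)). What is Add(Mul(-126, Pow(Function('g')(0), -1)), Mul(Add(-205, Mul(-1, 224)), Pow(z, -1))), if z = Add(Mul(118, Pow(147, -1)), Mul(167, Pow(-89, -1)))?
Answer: Rational(492359, 1277) ≈ 385.56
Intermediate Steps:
z = Rational(-14047, 13083) (z = Add(Mul(118, Rational(1, 147)), Mul(167, Rational(-1, 89))) = Add(Rational(118, 147), Rational(-167, 89)) = Rational(-14047, 13083) ≈ -1.0737)
Function('g')(L) = Add(9, Mul(-2, L, Pow(Add(-4, L), -1))) (Function('g')(L) = Add(9, Mul(-1, Mul(Add(L, L), Pow(Add(L, -4), -1)))) = Add(9, Mul(-1, Mul(Mul(2, L), Pow(Add(-4, L), -1)))) = Add(9, Mul(-1, Mul(2, L, Pow(Add(-4, L), -1)))) = Add(9, Mul(-2, L, Pow(Add(-4, L), -1))))
Add(Mul(-126, Pow(Function('g')(0), -1)), Mul(Add(-205, Mul(-1, 224)), Pow(z, -1))) = Add(Mul(-126, Pow(Mul(Pow(Add(-4, 0), -1), Add(-36, Mul(7, 0))), -1)), Mul(Add(-205, Mul(-1, 224)), Pow(Rational(-14047, 13083), -1))) = Add(Mul(-126, Pow(Mul(Pow(-4, -1), Add(-36, 0)), -1)), Mul(Add(-205, -224), Rational(-13083, 14047))) = Add(Mul(-126, Pow(Mul(Rational(-1, 4), -36), -1)), Mul(-429, Rational(-13083, 14047))) = Add(Mul(-126, Pow(9, -1)), Rational(510237, 1277)) = Add(Mul(-126, Rational(1, 9)), Rational(510237, 1277)) = Add(-14, Rational(510237, 1277)) = Rational(492359, 1277)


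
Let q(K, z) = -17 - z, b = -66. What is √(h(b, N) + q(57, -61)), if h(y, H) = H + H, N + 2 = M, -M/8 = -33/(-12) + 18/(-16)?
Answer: √14 ≈ 3.7417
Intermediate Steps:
M = -13 (M = -8*(-33/(-12) + 18/(-16)) = -8*(-33*(-1/12) + 18*(-1/16)) = -8*(11/4 - 9/8) = -8*13/8 = -13)
N = -15 (N = -2 - 13 = -15)
h(y, H) = 2*H
√(h(b, N) + q(57, -61)) = √(2*(-15) + (-17 - 1*(-61))) = √(-30 + (-17 + 61)) = √(-30 + 44) = √14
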